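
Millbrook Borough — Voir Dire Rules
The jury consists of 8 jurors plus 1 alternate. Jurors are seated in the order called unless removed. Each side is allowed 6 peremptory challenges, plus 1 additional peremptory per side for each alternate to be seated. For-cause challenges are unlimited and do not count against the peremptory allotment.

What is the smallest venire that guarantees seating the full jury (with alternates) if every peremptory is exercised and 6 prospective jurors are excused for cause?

Seats to fill: 8 + 1 alternates = 9.
Peremptories: 6 + 1×1 = 7 per side × 2 sides = 14.
For-cause removals: 6.
Minimum venire: 9 + 14 + 6 = 29.

29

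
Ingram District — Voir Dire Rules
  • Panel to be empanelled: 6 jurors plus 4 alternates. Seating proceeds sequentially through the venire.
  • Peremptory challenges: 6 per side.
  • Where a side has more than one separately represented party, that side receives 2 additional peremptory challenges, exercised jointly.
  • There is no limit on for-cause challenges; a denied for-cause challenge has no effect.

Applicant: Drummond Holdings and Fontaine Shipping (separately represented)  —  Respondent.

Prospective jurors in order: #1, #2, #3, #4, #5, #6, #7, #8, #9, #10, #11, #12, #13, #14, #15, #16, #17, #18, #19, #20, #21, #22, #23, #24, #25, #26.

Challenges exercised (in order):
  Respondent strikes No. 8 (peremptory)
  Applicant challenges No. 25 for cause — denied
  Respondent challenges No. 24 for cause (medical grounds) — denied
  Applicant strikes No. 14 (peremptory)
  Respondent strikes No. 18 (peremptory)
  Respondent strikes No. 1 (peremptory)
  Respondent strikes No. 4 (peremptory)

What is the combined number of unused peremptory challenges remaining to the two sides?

9

Applicant allotment: 6 base + 2 multi-party = 8. Respondent allotment: 6.
Applicant peremptories used: #14 — 1 (the for-cause on #25 doesn't count).
Respondent peremptories used: #8, #18, #1, #4 — 4 (the for-cause on #24 doesn't count).
Remaining: (8 − 1) + (6 − 4) = 9.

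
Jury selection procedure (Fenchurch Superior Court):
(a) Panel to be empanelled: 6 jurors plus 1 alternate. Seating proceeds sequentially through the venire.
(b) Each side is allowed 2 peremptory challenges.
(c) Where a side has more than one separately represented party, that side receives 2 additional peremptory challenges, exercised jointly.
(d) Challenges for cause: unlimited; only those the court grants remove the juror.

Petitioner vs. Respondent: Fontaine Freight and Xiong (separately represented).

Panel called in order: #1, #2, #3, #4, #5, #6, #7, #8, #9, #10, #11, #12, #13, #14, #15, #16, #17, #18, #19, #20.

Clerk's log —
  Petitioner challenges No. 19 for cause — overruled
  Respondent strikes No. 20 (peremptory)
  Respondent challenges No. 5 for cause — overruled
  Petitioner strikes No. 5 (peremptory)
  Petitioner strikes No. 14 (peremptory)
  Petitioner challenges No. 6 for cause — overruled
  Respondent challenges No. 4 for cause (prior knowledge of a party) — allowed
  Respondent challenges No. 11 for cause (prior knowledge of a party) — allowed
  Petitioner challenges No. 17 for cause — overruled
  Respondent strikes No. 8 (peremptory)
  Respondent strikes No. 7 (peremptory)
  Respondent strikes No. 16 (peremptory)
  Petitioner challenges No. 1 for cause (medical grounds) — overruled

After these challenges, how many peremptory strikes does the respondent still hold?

Respondent allotment: 2 base + 2 multi-party = 4.
Respondent peremptories used: #20, #8, #7, #16 — 4 (for-cause on #5, #4, #11 don't count).
Remaining: 4 − 4 = 0.

0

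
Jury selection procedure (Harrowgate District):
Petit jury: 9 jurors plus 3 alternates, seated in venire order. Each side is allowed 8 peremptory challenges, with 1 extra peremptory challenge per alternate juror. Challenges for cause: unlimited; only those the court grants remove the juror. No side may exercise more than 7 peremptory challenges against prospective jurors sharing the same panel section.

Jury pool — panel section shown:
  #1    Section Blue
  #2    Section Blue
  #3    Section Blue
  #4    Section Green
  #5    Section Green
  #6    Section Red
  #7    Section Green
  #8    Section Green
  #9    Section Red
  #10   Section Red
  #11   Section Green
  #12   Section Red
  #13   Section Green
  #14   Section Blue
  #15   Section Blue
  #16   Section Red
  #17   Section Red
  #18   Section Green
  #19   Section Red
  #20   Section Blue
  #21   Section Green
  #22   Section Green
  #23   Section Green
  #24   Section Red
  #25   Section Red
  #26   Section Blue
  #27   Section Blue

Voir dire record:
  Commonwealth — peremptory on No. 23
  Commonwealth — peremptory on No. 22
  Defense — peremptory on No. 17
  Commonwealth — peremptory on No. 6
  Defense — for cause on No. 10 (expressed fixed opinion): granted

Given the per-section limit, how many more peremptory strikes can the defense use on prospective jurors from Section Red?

Defense peremptories so far: #17 — 1 of 11 used, 10 left overall.
Against Section Red: #17 — 1 used; per-section cap 7 leaves 6.
Binding limit: min(10, 6) = 6.

6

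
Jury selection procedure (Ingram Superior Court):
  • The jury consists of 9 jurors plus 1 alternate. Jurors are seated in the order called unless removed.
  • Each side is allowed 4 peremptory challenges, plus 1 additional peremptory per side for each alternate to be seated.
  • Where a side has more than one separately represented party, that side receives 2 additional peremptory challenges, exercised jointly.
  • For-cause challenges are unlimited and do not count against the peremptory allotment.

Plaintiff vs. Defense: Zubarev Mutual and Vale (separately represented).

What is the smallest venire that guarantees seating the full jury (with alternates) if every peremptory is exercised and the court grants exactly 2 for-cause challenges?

24

Seats to fill: 9 + 1 alternates = 10.
Peremptories — Plaintiff: 4 + 1×1 = 5; Defense: 4 + 1×1 + 2 = 7; total 12.
For-cause removals: 2.
Minimum venire: 10 + 12 + 2 = 24.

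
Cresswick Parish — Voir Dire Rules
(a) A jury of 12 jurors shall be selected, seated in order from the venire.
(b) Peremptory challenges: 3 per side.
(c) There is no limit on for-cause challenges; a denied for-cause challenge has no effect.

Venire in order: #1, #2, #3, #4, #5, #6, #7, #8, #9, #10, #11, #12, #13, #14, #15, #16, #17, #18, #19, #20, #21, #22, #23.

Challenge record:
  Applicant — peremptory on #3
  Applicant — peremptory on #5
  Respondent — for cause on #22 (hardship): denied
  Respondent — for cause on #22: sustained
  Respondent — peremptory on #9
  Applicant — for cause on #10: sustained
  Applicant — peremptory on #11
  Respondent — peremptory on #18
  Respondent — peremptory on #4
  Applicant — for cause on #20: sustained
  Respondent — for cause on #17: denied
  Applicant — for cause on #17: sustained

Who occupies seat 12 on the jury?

21

Removed: #3, #4, #5, #9, #10, #11, #17, #18, #20, #22.
Seating in order: seats 1–12 → #1, #2, #6, #7, #8, #12, #13, #14, #15, #16, #19, #21.
So seat 12 is #21.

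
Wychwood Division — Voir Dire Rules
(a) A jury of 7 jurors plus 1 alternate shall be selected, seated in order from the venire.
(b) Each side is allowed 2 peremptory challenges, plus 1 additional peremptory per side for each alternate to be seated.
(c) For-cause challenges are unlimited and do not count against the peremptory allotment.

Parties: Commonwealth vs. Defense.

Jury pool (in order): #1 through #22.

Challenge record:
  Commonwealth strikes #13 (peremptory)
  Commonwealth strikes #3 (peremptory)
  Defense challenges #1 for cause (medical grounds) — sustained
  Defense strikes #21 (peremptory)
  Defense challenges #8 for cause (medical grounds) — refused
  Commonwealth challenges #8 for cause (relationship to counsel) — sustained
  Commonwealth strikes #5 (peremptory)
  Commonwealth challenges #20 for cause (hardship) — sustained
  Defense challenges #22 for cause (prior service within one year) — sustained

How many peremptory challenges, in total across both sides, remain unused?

Commonwealth allotment: 2 base + 1 × 1 alternate = 3. Defense allotment: 2 base + 1 × 1 alternate = 3.
Commonwealth peremptories used: #13, #3, #5 — 3 (for-cause on #8, #20 don't count).
Defense peremptories used: #21 — 1 (for-cause on #1, #8, #22 don't count).
Remaining: (3 − 3) + (3 − 1) = 2.

2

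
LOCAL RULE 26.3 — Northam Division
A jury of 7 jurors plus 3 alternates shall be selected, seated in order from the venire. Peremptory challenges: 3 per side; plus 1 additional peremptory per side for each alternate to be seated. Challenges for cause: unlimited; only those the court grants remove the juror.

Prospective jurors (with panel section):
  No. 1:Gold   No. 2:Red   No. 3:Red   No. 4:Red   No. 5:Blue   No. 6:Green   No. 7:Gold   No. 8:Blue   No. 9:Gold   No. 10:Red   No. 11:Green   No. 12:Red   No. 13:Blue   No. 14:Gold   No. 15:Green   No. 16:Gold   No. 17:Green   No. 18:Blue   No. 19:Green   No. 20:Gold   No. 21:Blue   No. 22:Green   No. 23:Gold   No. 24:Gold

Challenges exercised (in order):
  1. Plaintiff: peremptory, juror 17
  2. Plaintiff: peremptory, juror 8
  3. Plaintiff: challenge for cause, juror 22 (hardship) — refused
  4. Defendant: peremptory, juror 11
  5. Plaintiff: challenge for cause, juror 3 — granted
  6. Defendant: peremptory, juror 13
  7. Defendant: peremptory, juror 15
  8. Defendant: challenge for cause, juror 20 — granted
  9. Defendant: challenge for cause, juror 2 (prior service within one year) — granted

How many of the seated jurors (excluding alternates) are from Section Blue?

1

Removed: #2, #3, #8, #11, #13, #15, #17, #20.
Seated jurors 1–7: #1, #4, #5, #6, #7, #9, #10 (alternates #12, #14, #16 not counted).
Of those, in Section Blue: #5 → 1.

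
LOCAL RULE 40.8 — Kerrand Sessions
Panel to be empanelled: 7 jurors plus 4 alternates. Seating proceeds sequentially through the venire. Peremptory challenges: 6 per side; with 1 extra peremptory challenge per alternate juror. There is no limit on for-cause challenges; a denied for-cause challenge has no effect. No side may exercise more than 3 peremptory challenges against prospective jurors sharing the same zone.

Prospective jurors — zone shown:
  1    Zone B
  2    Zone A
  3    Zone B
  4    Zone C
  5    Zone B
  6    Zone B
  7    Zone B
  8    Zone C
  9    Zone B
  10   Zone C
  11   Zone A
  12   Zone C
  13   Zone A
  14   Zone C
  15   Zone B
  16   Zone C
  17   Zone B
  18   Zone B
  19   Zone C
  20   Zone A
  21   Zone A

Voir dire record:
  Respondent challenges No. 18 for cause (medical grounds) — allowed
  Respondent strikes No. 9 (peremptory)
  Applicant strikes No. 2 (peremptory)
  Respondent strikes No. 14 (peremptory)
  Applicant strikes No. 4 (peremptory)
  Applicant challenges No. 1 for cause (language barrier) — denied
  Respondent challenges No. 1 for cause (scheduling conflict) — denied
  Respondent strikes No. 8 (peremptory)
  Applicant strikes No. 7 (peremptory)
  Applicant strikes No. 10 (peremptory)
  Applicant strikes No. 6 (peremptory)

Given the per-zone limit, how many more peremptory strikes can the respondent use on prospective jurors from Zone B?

2

Respondent peremptories so far: #9, #14, #8 — 3 of 10 used, 7 left overall.
Against Zone B: #9 — 1 used; per-zone cap 3 leaves 2.
Binding limit: min(7, 2) = 2.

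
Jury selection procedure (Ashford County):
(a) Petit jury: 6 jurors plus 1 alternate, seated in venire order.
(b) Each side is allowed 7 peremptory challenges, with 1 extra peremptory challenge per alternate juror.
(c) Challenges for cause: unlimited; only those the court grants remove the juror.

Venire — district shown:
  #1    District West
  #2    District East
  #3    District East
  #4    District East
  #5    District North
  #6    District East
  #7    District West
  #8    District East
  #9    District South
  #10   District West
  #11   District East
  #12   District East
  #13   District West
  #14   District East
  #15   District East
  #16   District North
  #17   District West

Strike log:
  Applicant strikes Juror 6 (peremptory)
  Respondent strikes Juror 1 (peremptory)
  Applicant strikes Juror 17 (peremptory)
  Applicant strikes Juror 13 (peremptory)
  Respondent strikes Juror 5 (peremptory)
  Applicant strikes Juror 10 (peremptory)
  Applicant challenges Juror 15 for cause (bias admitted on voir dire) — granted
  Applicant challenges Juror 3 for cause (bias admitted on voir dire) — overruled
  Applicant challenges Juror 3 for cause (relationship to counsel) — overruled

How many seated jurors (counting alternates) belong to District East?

Removed: #1, #5, #6, #10, #13, #15, #17.
Seated (7 incl. alternates): #2, #3, #4, #7, #8, #9, #11.
Of those, in District East: #2, #3, #4, #8, #11 → 5.

5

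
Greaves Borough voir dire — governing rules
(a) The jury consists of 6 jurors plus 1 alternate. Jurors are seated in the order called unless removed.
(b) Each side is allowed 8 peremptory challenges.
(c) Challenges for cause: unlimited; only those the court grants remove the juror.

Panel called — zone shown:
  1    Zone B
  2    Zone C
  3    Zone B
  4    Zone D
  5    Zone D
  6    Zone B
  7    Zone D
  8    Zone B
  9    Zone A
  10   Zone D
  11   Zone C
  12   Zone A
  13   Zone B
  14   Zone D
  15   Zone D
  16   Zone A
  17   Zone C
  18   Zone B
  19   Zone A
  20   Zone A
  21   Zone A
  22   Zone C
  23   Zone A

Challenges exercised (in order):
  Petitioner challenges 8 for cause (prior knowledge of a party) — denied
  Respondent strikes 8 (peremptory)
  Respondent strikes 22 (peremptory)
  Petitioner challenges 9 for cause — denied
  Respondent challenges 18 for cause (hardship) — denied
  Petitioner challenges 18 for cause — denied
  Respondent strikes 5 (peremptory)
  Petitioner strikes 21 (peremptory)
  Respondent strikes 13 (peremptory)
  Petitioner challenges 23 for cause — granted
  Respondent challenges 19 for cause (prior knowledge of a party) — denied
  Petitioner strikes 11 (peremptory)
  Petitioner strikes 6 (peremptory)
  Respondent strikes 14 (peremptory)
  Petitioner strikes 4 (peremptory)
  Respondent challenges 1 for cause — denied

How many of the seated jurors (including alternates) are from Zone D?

2

Removed: #4, #5, #6, #8, #11, #13, #14, #21, #22, #23.
Seated (7 incl. alternates): #1, #2, #3, #7, #9, #10, #12.
Of those, in Zone D: #7, #10 → 2.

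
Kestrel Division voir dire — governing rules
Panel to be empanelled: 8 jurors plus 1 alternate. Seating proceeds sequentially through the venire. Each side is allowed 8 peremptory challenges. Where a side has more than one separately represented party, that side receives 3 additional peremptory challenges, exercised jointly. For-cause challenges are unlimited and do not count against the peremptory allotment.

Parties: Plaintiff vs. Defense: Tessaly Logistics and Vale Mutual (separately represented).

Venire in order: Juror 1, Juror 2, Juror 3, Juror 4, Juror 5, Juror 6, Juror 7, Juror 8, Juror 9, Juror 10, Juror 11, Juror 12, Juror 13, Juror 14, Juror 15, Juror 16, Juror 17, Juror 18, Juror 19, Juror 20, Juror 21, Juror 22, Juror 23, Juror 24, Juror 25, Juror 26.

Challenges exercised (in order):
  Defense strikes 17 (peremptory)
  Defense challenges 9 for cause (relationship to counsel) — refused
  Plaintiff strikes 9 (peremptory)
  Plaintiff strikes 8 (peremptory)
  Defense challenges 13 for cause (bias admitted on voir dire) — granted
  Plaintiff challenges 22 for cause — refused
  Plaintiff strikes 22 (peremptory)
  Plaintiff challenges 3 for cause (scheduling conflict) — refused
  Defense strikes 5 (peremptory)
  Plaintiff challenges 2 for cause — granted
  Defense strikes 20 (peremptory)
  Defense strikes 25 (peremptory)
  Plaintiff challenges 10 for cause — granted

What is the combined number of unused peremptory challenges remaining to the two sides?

Plaintiff allotment: 8. Defense allotment: 8 base + 3 multi-party = 11.
Plaintiff peremptories used: #9, #8, #22 — 3 (for-cause on #22, #3, #2, #10 don't count).
Defense peremptories used: #17, #5, #20, #25 — 4 (for-cause on #9, #13 don't count).
Remaining: (8 − 3) + (11 − 4) = 12.

12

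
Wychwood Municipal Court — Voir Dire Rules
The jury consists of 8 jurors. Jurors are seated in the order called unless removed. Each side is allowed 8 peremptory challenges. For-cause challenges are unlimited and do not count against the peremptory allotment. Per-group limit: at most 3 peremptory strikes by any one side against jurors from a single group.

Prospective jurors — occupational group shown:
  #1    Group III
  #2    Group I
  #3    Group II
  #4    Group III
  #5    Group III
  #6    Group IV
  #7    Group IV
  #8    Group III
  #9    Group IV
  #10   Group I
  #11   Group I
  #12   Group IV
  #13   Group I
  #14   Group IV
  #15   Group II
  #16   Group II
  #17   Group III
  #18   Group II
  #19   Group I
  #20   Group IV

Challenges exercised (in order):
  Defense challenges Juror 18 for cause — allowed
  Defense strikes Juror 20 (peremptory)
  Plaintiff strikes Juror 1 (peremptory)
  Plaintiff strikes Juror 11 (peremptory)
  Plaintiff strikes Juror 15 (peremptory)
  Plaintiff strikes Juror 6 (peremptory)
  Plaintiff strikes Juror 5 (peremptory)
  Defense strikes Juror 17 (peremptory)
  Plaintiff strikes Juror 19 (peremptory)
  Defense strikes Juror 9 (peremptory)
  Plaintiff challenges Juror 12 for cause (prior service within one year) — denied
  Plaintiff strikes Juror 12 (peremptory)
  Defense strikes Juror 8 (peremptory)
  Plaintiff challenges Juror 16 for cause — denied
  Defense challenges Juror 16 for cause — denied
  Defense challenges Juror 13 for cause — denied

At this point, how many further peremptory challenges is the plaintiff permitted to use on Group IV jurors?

Plaintiff peremptories so far: #1, #11, #15, #6, #5, #19, #12 — 7 of 8 used, 1 left overall.
Against Group IV: #6, #12 — 2 used; per-group cap 3 leaves 1.
Binding limit: min(1, 1) = 1.

1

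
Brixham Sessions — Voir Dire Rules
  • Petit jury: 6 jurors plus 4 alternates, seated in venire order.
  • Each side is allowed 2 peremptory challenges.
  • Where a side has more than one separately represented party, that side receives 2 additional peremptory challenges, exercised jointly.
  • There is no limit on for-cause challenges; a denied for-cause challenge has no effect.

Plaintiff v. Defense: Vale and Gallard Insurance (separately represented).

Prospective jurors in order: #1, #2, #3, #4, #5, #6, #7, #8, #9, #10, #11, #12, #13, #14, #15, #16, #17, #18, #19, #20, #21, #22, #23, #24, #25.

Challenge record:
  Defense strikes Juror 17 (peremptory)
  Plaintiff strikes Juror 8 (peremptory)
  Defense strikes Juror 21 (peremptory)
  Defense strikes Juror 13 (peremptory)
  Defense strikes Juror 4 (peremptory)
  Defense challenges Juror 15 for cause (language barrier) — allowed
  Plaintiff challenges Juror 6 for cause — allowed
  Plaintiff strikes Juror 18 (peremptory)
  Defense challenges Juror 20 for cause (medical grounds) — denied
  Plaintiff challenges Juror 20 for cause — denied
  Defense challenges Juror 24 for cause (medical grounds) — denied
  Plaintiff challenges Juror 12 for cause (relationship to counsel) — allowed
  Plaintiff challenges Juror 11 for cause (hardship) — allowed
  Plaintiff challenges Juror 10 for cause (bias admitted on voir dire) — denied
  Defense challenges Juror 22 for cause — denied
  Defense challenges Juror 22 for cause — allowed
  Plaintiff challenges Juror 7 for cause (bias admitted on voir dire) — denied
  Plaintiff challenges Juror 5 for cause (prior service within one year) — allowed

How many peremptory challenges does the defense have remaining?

0

Defense allotment: 2 base + 2 multi-party = 4.
Defense peremptories used: #17, #21, #13, #4 — 4 (for-cause on #15, #20, #24, #22, #22 don't count).
Remaining: 4 − 4 = 0.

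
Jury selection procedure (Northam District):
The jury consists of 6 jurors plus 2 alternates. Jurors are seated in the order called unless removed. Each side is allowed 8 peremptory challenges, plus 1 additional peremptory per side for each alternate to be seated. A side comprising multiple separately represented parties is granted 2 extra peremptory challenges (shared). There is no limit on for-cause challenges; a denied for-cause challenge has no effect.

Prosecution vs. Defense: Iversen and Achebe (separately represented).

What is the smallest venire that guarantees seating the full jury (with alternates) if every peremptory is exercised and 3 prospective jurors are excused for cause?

Seats to fill: 6 + 2 alternates = 8.
Peremptories — Prosecution: 8 + 1×2 = 10; Defense: 8 + 1×2 + 2 = 12; total 22.
For-cause removals: 3.
Minimum venire: 8 + 22 + 3 = 33.

33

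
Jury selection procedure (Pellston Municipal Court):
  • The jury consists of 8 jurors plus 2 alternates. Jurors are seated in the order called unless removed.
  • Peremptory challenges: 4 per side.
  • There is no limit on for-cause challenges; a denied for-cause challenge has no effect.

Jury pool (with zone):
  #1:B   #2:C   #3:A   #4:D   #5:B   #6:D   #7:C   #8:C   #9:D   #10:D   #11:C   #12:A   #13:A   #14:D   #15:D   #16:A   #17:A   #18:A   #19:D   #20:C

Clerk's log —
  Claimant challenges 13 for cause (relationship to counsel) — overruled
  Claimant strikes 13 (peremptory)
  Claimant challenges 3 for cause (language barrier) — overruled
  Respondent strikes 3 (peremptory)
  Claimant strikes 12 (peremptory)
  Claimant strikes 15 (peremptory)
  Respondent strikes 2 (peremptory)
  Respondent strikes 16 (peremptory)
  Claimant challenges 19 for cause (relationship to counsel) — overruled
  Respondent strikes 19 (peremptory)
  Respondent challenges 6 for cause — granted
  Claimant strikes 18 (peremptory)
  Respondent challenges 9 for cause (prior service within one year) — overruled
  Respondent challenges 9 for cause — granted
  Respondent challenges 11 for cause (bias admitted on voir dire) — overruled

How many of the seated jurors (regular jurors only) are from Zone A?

Removed: #2, #3, #6, #9, #12, #13, #15, #16, #18, #19.
Seated jurors 1–8: #1, #4, #5, #7, #8, #10, #11, #14 (alternates #17, #20 not counted).
None of those are in Zone A → 0.

0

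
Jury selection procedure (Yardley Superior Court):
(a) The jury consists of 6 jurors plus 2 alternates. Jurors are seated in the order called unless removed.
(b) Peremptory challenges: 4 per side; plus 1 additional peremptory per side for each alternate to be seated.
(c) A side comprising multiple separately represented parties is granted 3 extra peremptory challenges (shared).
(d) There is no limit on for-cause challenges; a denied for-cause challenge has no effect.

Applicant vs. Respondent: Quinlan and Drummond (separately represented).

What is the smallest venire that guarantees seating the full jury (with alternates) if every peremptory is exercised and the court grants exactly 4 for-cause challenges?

27

Seats to fill: 6 + 2 alternates = 8.
Peremptories — Applicant: 4 + 1×2 = 6; Respondent: 4 + 1×2 + 3 = 9; total 15.
For-cause removals: 4.
Minimum venire: 8 + 15 + 4 = 27.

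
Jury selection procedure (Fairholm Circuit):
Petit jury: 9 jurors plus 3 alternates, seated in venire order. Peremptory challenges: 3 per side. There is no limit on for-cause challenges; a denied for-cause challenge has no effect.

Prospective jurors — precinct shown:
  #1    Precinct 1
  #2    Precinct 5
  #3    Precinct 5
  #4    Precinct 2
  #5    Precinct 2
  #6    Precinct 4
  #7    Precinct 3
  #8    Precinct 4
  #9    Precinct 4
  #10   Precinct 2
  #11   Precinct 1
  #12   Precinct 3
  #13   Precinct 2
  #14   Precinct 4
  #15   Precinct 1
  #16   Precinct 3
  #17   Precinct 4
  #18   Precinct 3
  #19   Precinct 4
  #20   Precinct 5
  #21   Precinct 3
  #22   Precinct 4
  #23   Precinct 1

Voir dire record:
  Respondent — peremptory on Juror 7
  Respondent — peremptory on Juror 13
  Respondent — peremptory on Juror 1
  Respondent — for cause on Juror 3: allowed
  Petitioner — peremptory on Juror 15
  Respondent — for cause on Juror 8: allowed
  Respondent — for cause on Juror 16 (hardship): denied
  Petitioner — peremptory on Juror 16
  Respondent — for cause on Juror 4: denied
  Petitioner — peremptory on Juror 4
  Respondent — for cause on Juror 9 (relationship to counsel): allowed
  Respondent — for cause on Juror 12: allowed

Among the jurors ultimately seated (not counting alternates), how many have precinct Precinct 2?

2

Removed: #1, #3, #4, #7, #8, #9, #12, #13, #15, #16.
Seated jurors 1–9: #2, #5, #6, #10, #11, #14, #17, #18, #19 (alternates #20, #21, #22 not counted).
Of those, in Precinct 2: #5, #10 → 2.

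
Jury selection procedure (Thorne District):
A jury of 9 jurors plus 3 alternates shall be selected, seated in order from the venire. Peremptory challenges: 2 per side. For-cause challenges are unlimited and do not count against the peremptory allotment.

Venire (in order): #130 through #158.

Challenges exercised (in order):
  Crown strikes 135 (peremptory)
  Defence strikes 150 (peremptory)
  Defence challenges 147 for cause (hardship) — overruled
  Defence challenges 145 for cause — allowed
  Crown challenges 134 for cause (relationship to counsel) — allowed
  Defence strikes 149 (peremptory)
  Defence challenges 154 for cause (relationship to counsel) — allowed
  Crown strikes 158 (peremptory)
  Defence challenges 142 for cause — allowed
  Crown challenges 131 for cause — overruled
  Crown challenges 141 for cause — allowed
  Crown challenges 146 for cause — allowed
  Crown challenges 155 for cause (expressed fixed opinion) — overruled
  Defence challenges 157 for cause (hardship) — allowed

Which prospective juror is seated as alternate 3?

Removed: #134, #135, #141, #142, #145, #146, #149, #150, #154, #157, #158. (#131, #147, #155 stay — for-cause denied.)
Seating in order: seats 1–9 → #130, #131, #132, #133, #136, #137, #138, #139, #140; alternates → #143, #144, #147.
So alternate 3 is #147.

147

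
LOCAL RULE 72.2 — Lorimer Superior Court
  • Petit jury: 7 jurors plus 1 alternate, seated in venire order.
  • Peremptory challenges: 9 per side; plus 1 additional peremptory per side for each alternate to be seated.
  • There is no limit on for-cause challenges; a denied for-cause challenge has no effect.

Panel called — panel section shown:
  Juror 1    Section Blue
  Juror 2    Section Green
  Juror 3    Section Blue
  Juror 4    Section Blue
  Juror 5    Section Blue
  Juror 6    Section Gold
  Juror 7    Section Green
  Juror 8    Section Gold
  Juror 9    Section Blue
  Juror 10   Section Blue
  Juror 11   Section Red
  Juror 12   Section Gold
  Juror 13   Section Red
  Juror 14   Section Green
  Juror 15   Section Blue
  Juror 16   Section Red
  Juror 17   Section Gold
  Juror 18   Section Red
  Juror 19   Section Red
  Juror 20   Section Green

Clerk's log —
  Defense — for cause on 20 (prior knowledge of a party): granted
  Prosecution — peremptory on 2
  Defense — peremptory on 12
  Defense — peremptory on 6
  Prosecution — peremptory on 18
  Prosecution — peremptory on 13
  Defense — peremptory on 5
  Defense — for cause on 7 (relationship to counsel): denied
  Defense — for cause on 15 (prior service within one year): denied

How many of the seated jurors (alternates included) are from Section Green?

1

Removed: #2, #5, #6, #12, #13, #18, #20.
Seated (8 incl. alternates): #1, #3, #4, #7, #8, #9, #10, #11.
Of those, in Section Green: #7 → 1.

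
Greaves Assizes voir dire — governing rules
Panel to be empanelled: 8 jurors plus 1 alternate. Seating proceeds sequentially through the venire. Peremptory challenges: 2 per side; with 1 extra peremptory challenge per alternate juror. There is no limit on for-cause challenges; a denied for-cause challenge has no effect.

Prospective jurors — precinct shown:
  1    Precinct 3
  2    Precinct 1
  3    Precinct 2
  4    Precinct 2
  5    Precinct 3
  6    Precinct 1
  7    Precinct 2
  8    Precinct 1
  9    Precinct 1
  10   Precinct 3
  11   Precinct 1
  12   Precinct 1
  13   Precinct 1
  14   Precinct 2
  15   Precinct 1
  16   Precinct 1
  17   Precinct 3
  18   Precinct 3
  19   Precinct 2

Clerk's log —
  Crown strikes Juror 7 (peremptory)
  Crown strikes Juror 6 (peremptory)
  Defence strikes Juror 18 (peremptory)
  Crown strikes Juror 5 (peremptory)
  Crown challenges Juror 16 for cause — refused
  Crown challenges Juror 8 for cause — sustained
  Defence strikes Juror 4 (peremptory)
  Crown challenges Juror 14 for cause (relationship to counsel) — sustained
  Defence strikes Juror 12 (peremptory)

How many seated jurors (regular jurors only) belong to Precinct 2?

Removed: #4, #5, #6, #7, #8, #12, #14, #18.
Seated jurors 1–8: #1, #2, #3, #9, #10, #11, #13, #15 (alternates #16 not counted).
Of those, in Precinct 2: #3 → 1.

1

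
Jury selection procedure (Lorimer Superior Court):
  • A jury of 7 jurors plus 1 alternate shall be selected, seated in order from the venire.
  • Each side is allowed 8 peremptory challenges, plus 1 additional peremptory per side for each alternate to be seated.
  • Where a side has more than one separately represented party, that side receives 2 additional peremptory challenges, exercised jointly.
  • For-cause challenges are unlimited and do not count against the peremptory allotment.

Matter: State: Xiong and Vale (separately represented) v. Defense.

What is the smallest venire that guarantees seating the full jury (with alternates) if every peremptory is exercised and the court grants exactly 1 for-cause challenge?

29

Seats to fill: 7 + 1 alternates = 8.
Peremptories — State: 8 + 1×1 + 2 = 11; Defense: 8 + 1×1 = 9; total 20.
For-cause removals: 1.
Minimum venire: 8 + 20 + 1 = 29.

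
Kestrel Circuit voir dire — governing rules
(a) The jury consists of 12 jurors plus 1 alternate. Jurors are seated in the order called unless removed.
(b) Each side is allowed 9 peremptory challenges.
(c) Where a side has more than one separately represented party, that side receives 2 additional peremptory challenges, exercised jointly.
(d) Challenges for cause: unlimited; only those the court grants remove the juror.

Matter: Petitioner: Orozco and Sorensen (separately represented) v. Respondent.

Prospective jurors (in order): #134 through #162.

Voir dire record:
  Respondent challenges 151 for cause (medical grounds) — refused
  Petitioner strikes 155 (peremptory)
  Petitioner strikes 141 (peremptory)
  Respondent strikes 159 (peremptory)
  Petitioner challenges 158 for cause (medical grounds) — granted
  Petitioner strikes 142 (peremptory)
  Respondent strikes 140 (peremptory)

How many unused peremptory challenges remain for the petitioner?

8

Petitioner allotment: 9 base + 2 multi-party = 11.
Petitioner peremptories used: #155, #141, #142 — 3 (the for-cause on #158 doesn't count).
Remaining: 11 − 3 = 8.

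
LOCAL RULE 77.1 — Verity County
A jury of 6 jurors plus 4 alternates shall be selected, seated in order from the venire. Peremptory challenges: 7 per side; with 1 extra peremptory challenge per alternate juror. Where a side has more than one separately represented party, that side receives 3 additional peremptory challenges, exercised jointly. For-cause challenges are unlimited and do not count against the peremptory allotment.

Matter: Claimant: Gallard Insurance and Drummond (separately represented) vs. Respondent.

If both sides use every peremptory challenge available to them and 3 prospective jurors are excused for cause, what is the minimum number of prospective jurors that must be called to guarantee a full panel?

38

Seats to fill: 6 + 4 alternates = 10.
Peremptories — Claimant: 7 + 1×4 + 3 = 14; Respondent: 7 + 1×4 = 11; total 25.
For-cause removals: 3.
Minimum venire: 10 + 25 + 3 = 38.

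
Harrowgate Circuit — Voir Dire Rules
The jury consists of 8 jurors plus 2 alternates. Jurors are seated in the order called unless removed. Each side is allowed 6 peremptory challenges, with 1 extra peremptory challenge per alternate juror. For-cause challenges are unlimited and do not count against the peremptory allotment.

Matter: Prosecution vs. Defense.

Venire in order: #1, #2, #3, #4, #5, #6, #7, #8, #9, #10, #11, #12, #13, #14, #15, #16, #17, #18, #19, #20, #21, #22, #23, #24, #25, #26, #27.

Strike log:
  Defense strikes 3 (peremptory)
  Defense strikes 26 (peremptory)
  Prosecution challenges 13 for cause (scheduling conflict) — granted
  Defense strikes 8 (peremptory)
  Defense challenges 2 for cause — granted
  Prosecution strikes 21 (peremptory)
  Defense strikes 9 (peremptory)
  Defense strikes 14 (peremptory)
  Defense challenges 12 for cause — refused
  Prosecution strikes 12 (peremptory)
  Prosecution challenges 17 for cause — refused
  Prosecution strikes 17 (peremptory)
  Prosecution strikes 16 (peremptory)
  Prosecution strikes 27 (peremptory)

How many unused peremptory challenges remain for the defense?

3

Defense allotment: 6 base + 1 × 2 alternates = 8.
Defense peremptories used: #3, #26, #8, #9, #14 — 5 (for-cause on #2, #12 don't count).
Remaining: 8 − 5 = 3.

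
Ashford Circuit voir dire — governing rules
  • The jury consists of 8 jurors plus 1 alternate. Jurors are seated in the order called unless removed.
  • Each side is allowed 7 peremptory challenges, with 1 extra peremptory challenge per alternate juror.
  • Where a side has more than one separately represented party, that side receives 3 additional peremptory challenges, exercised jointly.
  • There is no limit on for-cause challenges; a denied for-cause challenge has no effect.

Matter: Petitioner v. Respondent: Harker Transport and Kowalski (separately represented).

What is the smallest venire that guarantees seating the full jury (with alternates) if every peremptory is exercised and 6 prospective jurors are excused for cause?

34

Seats to fill: 8 + 1 alternates = 9.
Peremptories — Petitioner: 7 + 1×1 = 8; Respondent: 7 + 1×1 + 3 = 11; total 19.
For-cause removals: 6.
Minimum venire: 9 + 19 + 6 = 34.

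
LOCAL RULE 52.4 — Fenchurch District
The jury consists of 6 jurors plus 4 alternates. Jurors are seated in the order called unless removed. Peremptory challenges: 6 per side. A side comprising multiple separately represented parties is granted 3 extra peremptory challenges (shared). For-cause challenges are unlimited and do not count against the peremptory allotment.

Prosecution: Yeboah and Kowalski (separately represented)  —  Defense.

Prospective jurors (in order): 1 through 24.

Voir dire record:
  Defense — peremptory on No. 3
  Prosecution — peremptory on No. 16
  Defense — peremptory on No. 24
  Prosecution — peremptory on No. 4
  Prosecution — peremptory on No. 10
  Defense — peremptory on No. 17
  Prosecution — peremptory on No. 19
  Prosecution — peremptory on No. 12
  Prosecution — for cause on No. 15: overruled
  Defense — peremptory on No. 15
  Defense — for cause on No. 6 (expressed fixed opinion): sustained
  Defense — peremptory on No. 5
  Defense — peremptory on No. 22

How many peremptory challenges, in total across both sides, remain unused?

Prosecution allotment: 6 base + 3 multi-party = 9. Defense allotment: 6.
Prosecution peremptories used: #16, #4, #10, #19, #12 — 5 (the for-cause on #15 doesn't count).
Defense peremptories used: #3, #24, #17, #15, #5, #22 — 6 (the for-cause on #6 doesn't count).
Remaining: (9 − 5) + (6 − 6) = 4.

4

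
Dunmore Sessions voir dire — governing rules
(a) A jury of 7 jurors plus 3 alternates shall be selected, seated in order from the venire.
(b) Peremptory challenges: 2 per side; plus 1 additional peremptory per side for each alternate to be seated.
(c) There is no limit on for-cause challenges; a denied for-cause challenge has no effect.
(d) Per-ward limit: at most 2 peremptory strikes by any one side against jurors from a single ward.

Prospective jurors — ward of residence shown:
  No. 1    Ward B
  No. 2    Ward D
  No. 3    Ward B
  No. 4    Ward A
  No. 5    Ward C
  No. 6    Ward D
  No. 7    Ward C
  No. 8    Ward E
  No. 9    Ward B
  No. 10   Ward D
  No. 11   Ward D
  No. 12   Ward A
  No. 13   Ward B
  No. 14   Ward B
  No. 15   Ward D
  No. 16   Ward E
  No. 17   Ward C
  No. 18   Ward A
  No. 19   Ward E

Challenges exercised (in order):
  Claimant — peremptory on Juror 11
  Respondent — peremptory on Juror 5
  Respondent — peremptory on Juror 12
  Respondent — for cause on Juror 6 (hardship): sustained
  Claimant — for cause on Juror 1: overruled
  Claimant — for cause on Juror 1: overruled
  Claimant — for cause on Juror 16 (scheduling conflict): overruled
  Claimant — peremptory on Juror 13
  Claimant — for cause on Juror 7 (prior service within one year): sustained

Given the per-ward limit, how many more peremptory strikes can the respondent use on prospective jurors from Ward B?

Respondent peremptories so far: #5, #12 — 2 of 5 used, 3 left overall.
Against Ward B: none yet — per-ward cap 2 leaves 2.
Binding limit: min(3, 2) = 2.

2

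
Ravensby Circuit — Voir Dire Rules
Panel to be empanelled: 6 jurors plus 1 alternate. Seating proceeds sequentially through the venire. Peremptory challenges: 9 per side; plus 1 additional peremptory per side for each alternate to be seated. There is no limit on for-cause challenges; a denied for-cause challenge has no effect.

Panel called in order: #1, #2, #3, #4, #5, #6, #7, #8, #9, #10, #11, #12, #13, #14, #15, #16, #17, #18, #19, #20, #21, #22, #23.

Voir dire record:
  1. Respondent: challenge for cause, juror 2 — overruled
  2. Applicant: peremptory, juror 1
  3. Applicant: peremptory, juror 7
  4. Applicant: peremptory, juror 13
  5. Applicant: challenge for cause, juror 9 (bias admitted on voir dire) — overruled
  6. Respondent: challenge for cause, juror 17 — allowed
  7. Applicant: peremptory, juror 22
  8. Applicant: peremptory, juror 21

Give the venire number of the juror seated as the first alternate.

Removed: #1, #7, #13, #17, #21, #22. (#2, #9 stay — for-cause denied.)
Seating in order: seats 1–6 → #2, #3, #4, #5, #6, #8; alternates → #9.
So alternate 1 is #9.

9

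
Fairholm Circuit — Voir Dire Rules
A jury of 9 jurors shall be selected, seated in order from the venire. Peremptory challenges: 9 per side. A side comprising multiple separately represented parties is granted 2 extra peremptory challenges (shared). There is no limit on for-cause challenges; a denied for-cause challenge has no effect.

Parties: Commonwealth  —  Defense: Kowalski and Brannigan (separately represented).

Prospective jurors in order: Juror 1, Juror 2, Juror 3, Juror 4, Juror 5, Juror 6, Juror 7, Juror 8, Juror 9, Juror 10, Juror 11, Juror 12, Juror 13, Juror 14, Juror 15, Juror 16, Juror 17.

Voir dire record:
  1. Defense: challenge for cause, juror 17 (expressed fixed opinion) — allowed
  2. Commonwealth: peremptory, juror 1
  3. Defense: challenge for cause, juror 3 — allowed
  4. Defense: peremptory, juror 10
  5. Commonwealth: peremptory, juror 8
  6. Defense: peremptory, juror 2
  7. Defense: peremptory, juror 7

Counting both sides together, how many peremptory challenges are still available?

Commonwealth allotment: 9. Defense allotment: 9 base + 2 multi-party = 11.
Commonwealth peremptories used: #1, #8 — 2.
Defense peremptories used: #10, #2, #7 — 3 (for-cause on #17, #3 don't count).
Remaining: (9 − 2) + (11 − 3) = 15.

15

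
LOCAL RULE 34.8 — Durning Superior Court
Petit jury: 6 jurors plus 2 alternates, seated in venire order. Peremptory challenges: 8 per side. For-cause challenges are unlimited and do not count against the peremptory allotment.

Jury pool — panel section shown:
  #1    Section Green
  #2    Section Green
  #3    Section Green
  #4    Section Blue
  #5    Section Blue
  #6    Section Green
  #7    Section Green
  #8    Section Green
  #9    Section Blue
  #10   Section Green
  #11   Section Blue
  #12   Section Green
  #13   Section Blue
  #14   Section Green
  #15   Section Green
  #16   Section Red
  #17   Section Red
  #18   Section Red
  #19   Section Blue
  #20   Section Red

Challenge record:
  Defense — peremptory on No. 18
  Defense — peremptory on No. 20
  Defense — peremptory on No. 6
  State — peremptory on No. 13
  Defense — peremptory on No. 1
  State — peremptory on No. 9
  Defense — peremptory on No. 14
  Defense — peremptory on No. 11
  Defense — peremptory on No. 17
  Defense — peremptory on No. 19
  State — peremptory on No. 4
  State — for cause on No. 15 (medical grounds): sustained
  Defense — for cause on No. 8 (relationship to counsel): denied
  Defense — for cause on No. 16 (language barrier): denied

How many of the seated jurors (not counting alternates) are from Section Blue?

1

Removed: #1, #4, #6, #9, #11, #13, #14, #15, #17, #18, #19, #20.
Seated jurors 1–6: #2, #3, #5, #7, #8, #10 (alternates #12, #16 not counted).
Of those, in Section Blue: #5 → 1.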